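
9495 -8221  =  1274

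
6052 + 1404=7456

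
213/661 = 213/661 = 0.32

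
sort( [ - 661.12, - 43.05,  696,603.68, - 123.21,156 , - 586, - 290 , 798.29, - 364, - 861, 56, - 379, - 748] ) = [-861, - 748,-661.12, - 586, - 379, - 364, - 290, - 123.21, - 43.05,56 , 156,603.68,  696,  798.29]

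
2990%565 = 165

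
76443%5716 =2135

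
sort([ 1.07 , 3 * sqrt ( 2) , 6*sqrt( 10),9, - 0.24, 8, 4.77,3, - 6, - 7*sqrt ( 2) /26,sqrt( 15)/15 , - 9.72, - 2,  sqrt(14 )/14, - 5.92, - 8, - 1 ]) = [ - 9.72, - 8, - 6,-5.92,-2 , - 1,  -  7*sqrt(2)/26, - 0.24,sqrt( 15) /15  ,  sqrt( 14)/14,  1.07,3,3*sqrt( 2 ), 4.77, 8, 9, 6*sqrt( 10)] 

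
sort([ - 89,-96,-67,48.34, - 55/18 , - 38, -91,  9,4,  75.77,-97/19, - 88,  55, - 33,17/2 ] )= [ - 96,-91,  -  89 , - 88, - 67, - 38, - 33, - 97/19, - 55/18, 4,17/2,9,48.34,55,75.77 ] 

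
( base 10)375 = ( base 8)567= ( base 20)IF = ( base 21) hi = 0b101110111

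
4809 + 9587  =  14396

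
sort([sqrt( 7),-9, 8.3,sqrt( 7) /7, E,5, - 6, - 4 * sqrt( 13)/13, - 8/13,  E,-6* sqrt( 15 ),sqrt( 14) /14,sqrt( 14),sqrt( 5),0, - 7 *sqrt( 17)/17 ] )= [- 6*sqrt(15 ), - 9 ,  -  6,-7*sqrt(17)/17,- 4*sqrt( 13)/13, - 8/13,0,  sqrt( 14 )/14,  sqrt( 7 )/7 , sqrt( 5), sqrt( 7),  E, E,sqrt ( 14), 5,8.3 ]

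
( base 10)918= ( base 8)1626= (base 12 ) 646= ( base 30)10I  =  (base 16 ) 396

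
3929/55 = 3929/55 = 71.44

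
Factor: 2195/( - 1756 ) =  - 5/4 = - 2^( -2) * 5^1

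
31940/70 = 3194/7  =  456.29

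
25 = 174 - 149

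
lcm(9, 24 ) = 72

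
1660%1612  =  48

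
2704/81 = 2704/81 = 33.38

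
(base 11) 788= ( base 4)32233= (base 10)943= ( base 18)2G7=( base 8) 1657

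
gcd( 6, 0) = 6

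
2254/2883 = 2254/2883 = 0.78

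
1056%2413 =1056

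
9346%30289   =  9346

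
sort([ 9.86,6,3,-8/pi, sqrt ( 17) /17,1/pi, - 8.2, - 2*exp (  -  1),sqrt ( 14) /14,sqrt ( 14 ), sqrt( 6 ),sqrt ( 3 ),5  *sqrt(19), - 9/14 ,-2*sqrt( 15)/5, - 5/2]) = [ - 8.2, - 8/pi, - 5/2, -2*sqrt ( 15) /5, - 2*exp(  -  1),  -  9/14,sqrt ( 17 ) /17 , sqrt( 14) /14,1/pi,sqrt( 3 ),sqrt ( 6), 3, sqrt( 14 ),6,9.86,5*sqrt ( 19) ]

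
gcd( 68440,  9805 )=5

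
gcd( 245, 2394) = 7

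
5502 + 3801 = 9303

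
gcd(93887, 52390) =1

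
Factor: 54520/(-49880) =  - 43^( - 1 )*47^1 = - 47/43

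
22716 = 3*7572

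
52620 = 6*8770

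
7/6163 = 7/6163 = 0.00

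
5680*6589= 37425520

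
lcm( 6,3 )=6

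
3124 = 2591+533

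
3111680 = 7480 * 416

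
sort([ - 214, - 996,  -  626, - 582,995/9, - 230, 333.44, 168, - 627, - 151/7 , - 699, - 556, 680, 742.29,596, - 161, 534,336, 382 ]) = [ - 996, - 699, - 627,- 626, - 582, - 556 , - 230,-214, - 161, - 151/7,995/9, 168, 333.44,336,382, 534, 596, 680,742.29 ]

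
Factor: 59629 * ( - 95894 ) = - 5718063326 = - 2^1*47947^1*59629^1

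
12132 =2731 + 9401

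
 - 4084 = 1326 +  - 5410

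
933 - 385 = 548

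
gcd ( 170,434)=2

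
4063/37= 4063/37  =  109.81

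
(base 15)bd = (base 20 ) 8i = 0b10110010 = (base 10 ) 178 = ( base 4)2302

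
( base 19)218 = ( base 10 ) 749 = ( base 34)M1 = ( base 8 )1355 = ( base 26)12L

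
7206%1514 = 1150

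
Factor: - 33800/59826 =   -  2^2*3^( -1 )*  5^2*59^( -1 )  =  - 100/177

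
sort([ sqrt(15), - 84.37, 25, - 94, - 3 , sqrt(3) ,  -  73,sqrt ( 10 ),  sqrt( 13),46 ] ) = [-94,-84.37,-73  , - 3,sqrt(3), sqrt(10), sqrt(13),sqrt( 15 ),25 , 46]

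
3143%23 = 15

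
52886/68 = 26443/34= 777.74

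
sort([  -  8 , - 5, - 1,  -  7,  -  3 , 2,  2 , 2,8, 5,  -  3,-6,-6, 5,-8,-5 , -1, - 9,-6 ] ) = [-9,- 8, - 8, - 7,  -  6,-6, - 6, - 5, - 5, - 3, - 3, - 1,-1,2 , 2,2,5, 5,8 ]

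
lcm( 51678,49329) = 1085238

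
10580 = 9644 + 936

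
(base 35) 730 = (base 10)8680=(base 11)6581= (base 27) bod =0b10000111101000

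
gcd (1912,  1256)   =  8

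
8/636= 2/159 = 0.01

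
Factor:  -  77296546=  - 2^1*38648273^1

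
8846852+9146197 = 17993049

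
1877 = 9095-7218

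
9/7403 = 9/7403 = 0.00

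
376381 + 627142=1003523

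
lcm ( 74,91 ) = 6734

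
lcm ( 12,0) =0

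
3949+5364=9313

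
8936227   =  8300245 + 635982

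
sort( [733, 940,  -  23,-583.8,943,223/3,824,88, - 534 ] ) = [ - 583.8 ,  -  534, - 23,223/3, 88,733, 824,940,943]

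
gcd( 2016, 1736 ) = 56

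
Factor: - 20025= - 3^2*5^2*89^1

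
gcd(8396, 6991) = 1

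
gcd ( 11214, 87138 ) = 18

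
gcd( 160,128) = 32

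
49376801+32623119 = 81999920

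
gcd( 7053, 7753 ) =1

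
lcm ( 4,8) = 8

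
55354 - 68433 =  - 13079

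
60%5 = 0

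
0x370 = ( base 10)880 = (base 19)286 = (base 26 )17M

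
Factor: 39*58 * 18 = 2^2*3^3*13^1*29^1 = 40716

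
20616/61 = 20616/61 = 337.97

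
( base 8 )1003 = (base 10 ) 515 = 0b1000000011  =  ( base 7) 1334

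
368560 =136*2710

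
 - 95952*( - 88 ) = 8443776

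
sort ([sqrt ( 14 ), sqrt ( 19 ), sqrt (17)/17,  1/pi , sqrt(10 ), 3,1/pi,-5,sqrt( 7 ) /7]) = [ - 5,sqrt( 17 ) /17, 1/pi , 1/pi, sqrt( 7 )/7, 3, sqrt (10) , sqrt( 14), sqrt ( 19)]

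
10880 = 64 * 170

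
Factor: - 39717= - 3^3 *1471^1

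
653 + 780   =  1433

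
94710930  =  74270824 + 20440106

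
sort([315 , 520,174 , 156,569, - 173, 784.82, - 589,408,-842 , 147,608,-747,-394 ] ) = [ - 842, -747, - 589, - 394  , - 173, 147, 156,174, 315, 408,520, 569, 608, 784.82]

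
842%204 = 26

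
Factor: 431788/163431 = 2^2*3^(  -  3 )*7^2*2203^1 * 6053^(-1 ) 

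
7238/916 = 3619/458 = 7.90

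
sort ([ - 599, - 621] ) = [ - 621, - 599 ] 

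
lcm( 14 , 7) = 14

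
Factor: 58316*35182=2051673512  =  2^3 * 7^2 * 61^1 * 239^1*359^1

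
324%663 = 324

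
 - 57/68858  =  - 1 + 68801/68858=- 0.00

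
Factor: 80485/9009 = 3^( - 2 )*5^1*7^( - 1) * 11^ ( - 1)*13^( - 1 )*16097^1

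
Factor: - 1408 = - 2^7 * 11^1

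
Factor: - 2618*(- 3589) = 2^1*7^1*11^1*17^1*37^1*97^1 = 9396002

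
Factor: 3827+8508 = 5^1 * 2467^1 = 12335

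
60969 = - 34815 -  -95784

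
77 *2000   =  154000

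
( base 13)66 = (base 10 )84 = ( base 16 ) 54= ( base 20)44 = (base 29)2Q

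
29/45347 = 29/45347 =0.00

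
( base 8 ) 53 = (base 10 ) 43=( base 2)101011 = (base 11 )3a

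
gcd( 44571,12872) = 1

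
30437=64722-34285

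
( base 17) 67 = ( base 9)131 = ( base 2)1101101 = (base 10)109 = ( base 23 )4h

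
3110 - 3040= 70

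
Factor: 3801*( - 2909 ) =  - 11057109= - 3^1*7^1*181^1 * 2909^1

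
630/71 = 630/71  =  8.87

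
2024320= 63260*32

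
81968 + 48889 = 130857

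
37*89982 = 3329334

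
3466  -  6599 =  - 3133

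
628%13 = 4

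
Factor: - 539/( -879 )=3^( - 1)*7^2*11^1 * 293^( - 1 )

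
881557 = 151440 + 730117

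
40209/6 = 13403/2 = 6701.50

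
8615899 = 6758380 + 1857519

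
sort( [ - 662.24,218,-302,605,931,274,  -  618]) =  [ - 662.24, - 618, - 302,218,274,605, 931]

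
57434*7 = 402038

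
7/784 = 1/112=0.01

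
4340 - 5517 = -1177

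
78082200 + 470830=78553030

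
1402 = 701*2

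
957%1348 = 957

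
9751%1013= 634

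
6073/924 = 6 + 529/924 = 6.57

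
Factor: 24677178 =2^1*3^1*31^1*181^1*733^1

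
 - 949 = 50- 999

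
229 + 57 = 286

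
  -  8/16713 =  - 1 + 16705/16713 = - 0.00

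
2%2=0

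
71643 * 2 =143286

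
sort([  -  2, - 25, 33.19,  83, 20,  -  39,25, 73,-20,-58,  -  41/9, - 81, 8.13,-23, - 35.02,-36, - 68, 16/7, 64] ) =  [ - 81,-68,-58, - 39,-36,-35.02,  -  25, - 23, - 20, - 41/9,  -  2,  16/7,8.13, 20, 25,33.19, 64, 73, 83]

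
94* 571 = 53674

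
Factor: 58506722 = 2^1*239^1* 122399^1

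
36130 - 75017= - 38887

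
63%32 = 31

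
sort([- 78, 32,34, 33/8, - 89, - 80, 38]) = [ - 89,  -  80, - 78, 33/8, 32, 34, 38]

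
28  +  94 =122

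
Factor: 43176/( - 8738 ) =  - 2^2 * 3^1*7^1*17^(- 1) = - 84/17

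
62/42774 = 31/21387 = 0.00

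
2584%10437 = 2584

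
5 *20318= 101590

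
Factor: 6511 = 17^1 * 383^1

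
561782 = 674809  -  113027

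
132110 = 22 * 6005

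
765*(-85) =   -  65025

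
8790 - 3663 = 5127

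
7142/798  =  8 + 379/399  =  8.95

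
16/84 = 4/21 = 0.19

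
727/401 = 727/401 = 1.81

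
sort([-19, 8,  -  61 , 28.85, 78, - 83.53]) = [ - 83.53, - 61, - 19 , 8,  28.85, 78 ] 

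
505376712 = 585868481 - 80491769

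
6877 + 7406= 14283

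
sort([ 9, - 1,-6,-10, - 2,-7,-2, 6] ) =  [- 10,-7, - 6, - 2, -2, -1,6, 9]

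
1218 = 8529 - 7311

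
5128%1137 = 580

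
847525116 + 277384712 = 1124909828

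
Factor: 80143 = 7^1*107^2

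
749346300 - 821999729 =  - 72653429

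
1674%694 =286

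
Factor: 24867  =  3^4*307^1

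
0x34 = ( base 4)310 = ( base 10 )52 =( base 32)1K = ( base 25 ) 22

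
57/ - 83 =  - 57/83 = -0.69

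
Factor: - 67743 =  - 3^3*13^1*193^1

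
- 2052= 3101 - 5153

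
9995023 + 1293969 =11288992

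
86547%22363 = 19458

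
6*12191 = 73146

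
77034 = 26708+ 50326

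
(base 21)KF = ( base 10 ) 435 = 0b110110011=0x1b3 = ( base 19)13h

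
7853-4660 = 3193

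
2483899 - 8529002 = - 6045103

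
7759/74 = 104+63/74 = 104.85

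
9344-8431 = 913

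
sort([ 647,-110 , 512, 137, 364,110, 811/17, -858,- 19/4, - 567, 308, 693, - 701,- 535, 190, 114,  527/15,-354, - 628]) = [-858, - 701,-628 , -567, - 535, - 354, - 110,-19/4, 527/15, 811/17, 110, 114, 137,190, 308, 364, 512, 647 , 693 ]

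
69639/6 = 11606 + 1/2 = 11606.50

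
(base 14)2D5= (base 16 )243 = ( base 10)579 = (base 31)il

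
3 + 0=3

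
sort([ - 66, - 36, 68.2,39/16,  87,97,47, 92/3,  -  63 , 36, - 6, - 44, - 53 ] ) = [ - 66,-63, - 53, - 44 ,- 36 , - 6,  39/16, 92/3,36, 47, 68.2 , 87, 97 ] 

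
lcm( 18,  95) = 1710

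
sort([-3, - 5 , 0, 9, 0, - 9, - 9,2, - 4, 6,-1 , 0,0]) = [ - 9, -9, - 5, - 4, - 3, - 1,0, 0,0,0, 2,6, 9] 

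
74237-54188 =20049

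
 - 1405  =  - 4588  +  3183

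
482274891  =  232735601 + 249539290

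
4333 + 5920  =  10253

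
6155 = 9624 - 3469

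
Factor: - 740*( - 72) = 53280=   2^5*3^2*5^1 * 37^1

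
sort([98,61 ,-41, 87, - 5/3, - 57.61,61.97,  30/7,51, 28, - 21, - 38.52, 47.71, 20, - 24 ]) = [  -  57.61, - 41,-38.52,  -  24 , - 21, - 5/3, 30/7,  20, 28 , 47.71, 51  ,  61,61.97, 87,98] 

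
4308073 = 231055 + 4077018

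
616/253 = 2 + 10/23 = 2.43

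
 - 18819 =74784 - 93603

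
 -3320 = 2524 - 5844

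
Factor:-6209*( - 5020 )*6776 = 2^5*5^1*7^2*11^2*251^1 * 887^1 = 211202363680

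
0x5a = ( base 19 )4e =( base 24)3I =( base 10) 90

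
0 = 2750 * 0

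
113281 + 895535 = 1008816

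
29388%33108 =29388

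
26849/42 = 26849/42 = 639.26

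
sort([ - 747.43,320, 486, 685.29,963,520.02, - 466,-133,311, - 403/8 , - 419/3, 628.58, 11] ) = [ -747.43, - 466, - 419/3, - 133, - 403/8  ,  11,311,320,486, 520.02,628.58,685.29,963 ] 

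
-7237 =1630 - 8867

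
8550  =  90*95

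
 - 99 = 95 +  - 194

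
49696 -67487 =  - 17791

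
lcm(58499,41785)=292495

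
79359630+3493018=82852648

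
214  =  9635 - 9421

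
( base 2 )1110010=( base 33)3f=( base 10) 114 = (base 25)4e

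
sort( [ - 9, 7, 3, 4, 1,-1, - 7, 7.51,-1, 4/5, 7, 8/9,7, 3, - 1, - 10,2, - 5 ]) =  [ - 10, - 9, - 7, - 5, - 1 , - 1, - 1, 4/5,8/9, 1,2 , 3 , 3,4, 7,  7 , 7,7.51]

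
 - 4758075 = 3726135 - 8484210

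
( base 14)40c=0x31c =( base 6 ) 3404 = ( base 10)796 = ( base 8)1434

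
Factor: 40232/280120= 5^( - 1)*107^1*149^(-1)=107/745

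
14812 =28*529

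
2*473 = 946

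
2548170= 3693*690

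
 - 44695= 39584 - 84279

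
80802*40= 3232080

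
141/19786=141/19786 = 0.01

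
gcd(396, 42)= 6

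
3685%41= 36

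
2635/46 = 57 + 13/46  =  57.28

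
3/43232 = 3/43232  =  0.00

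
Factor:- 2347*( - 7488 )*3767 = 66202523712 = 2^6*3^2*13^1*2347^1*3767^1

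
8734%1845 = 1354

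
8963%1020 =803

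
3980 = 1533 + 2447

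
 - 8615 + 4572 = - 4043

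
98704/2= 49352 = 49352.00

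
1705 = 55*31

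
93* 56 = 5208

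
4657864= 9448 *493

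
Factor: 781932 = 2^2*3^1 * 17^1*3833^1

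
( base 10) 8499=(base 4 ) 2010303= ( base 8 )20463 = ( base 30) 9D9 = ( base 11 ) 6427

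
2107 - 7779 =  - 5672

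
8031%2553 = 372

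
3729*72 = 268488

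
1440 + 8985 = 10425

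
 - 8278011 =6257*( - 1323) 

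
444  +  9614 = 10058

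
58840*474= 27890160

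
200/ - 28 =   -  8 + 6/7 = - 7.14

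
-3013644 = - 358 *8418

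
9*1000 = 9000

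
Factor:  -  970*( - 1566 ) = 2^2 *3^3 * 5^1*29^1*97^1= 1519020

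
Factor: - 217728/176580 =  - 2^5*3^1*5^(-1)*7^1*109^( - 1)=- 672/545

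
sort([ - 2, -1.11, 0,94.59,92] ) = [-2,  -  1.11, 0,92,94.59] 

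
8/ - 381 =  - 1 + 373/381= -0.02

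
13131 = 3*4377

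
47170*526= 24811420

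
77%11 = 0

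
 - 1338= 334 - 1672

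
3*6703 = 20109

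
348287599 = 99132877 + 249154722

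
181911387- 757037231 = -575125844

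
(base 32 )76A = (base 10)7370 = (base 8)16312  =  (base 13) 347C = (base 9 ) 11088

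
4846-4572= 274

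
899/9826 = 899/9826 = 0.09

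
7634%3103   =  1428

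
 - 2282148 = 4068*( - 561)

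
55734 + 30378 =86112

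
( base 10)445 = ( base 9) 544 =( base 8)675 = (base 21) 104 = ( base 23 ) J8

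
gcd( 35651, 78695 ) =1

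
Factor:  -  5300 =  - 2^2*5^2*  53^1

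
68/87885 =68/87885= 0.00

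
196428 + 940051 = 1136479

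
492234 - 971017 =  - 478783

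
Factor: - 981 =-3^2*109^1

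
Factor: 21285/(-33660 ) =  - 2^( - 2 )*17^( - 1)*43^1=-  43/68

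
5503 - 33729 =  - 28226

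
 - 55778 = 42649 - 98427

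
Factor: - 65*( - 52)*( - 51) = - 2^2* 3^1*5^1 * 13^2 * 17^1=- 172380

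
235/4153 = 235/4153 = 0.06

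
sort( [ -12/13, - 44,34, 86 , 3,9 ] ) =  [ - 44, - 12/13,  3, 9,34,86] 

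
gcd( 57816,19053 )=657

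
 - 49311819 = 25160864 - 74472683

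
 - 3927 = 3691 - 7618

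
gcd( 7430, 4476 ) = 2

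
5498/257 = 5498/257 =21.39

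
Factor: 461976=2^3*3^1*19249^1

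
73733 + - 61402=12331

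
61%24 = 13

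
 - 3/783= - 1 + 260/261 = - 0.00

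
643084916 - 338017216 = 305067700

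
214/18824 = 107/9412 = 0.01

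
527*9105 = 4798335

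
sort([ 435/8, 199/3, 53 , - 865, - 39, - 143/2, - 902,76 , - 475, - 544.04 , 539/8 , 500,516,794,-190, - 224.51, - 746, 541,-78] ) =[-902,-865, - 746,-544.04, - 475, - 224.51  ,-190, - 78, - 143/2,- 39,53, 435/8, 199/3, 539/8, 76, 500,516, 541, 794]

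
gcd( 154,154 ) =154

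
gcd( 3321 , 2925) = 9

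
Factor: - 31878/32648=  -207/212 = - 2^( - 2)*3^2*23^1 * 53^( - 1 ) 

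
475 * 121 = 57475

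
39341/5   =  7868 +1/5 = 7868.20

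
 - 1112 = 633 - 1745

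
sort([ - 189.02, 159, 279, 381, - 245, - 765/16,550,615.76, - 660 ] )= [ - 660, - 245, - 189.02,  -  765/16, 159,279,  381, 550, 615.76]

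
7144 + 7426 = 14570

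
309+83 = 392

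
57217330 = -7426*( - 7705 ) 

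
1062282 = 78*13619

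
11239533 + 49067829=60307362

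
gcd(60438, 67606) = 14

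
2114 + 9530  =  11644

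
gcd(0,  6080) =6080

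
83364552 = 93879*888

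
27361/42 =27361/42 = 651.45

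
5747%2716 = 315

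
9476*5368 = 50867168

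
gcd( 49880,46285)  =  5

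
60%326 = 60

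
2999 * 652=1955348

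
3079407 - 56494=3022913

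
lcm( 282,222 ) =10434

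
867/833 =51/49  =  1.04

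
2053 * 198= 406494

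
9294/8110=4647/4055 = 1.15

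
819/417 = 1 + 134/139 = 1.96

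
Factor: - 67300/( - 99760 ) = 2^( - 2 )*5^1*29^(- 1 ) * 43^( - 1 )*673^1 = 3365/4988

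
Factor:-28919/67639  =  -13^ (-1)*43^( - 1)*239^1 =- 239/559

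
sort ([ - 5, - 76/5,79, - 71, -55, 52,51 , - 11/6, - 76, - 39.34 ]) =[ - 76, - 71,  -  55, - 39.34,-76/5, - 5,-11/6, 51,52, 79 ]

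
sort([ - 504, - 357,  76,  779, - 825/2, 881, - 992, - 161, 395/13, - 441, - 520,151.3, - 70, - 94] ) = [ - 992, - 520, - 504, - 441, - 825/2, - 357, - 161,-94, - 70, 395/13, 76, 151.3, 779, 881]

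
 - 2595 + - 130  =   - 2725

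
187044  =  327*572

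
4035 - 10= 4025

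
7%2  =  1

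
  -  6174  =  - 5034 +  - 1140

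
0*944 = 0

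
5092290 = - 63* ( - 80830 )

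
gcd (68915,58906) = 1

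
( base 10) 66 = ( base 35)1v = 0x42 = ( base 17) 3f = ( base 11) 60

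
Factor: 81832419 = 3^2*37^1 *397^1*619^1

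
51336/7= 7333 + 5/7 = 7333.71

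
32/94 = 16/47 = 0.34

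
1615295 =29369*55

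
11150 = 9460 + 1690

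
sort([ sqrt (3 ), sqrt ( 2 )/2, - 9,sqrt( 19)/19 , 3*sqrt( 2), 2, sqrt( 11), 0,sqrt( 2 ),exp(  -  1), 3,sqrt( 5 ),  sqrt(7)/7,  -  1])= [ - 9, - 1, 0,sqrt( 19)/19,exp( - 1),  sqrt( 7)/7,  sqrt( 2)/2,sqrt( 2 ), sqrt (3) , 2,sqrt(5),3, sqrt( 11),3 * sqrt( 2)]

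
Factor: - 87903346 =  - 2^1*43951673^1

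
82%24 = 10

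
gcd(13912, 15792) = 376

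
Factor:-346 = -2^1*173^1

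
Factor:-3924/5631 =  - 2^2 * 3^1*109^1*  1877^( - 1 ) = - 1308/1877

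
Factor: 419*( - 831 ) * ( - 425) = 147980325  =  3^1*5^2*17^1*277^1*419^1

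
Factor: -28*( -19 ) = 2^2*7^1*19^1=532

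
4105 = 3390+715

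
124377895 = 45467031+78910864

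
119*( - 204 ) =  - 24276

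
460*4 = 1840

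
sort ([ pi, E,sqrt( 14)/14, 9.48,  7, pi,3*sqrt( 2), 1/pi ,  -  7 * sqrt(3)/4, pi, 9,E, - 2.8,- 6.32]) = [-6.32,-7*sqrt( 3)/4,- 2.8, sqrt( 14)/14  ,  1/pi, E,E,pi,pi,pi, 3*sqrt( 2),7,9,9.48]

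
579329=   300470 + 278859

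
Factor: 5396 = 2^2*19^1 * 71^1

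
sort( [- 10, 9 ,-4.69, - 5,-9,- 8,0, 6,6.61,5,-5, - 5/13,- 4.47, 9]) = [ - 10, - 9, - 8,-5, - 5,-4.69, - 4.47, - 5/13 , 0 , 5,6, 6.61,9,  9 ]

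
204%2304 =204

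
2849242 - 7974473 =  - 5125231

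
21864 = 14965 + 6899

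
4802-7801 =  - 2999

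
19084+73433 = 92517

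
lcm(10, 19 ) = 190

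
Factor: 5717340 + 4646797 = 10364137 = 7^2*31^1*6823^1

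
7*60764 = 425348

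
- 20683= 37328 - 58011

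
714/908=357/454 = 0.79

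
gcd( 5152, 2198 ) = 14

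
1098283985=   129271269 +969012716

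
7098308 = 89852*79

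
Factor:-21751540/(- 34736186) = 2^1*5^1*103^1*10559^1*17368093^(  -  1 ) =10875770/17368093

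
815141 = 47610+767531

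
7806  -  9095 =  - 1289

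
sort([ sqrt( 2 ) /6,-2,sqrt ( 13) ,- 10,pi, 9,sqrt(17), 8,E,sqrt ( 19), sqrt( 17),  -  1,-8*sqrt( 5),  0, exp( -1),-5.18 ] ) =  [ - 8*sqrt( 5), - 10,- 5.18,-2, - 1,0,  sqrt( 2) /6,exp(-1), E,pi,sqrt(13 ),sqrt( 17),sqrt( 17),sqrt( 19 ),  8,9 ] 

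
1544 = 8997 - 7453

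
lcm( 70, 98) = 490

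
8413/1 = 8413= 8413.00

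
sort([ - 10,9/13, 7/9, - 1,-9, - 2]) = [ - 10 , - 9,-2, - 1,9/13,7/9 ]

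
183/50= 3 +33/50 = 3.66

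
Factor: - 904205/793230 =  - 2^( - 1)*3^(- 1) * 137^( - 1)*937^1  =  - 937/822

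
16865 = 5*3373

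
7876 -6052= 1824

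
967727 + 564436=1532163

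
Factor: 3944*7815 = 30822360 = 2^3*3^1*5^1 * 17^1*29^1 *521^1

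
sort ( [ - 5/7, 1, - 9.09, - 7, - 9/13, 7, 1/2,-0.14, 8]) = [ - 9.09, - 7 ,-5/7,-9/13,-0.14, 1/2,1  ,  7,8]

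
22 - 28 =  - 6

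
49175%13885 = 7520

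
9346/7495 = 9346/7495 = 1.25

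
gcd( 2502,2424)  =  6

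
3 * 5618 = 16854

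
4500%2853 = 1647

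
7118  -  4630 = 2488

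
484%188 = 108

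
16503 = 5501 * 3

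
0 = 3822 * 0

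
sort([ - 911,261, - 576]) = [ - 911, - 576,261]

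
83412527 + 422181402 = 505593929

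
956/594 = 478/297 = 1.61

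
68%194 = 68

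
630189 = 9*70021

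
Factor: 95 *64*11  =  66880 = 2^6 * 5^1 * 11^1*19^1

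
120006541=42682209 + 77324332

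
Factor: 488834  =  2^1* 233^1*1049^1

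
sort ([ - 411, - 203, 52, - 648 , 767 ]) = [- 648,- 411, - 203,52, 767]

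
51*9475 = 483225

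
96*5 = 480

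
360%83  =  28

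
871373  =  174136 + 697237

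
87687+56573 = 144260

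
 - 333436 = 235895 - 569331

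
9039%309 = 78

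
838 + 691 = 1529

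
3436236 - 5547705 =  - 2111469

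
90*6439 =579510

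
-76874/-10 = 38437/5 =7687.40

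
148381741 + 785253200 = 933634941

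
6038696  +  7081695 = 13120391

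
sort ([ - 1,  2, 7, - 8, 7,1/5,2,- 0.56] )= [-8,-1, - 0.56 , 1/5,2, 2, 7 , 7 ]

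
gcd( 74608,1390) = 2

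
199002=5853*34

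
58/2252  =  29/1126 =0.03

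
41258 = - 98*(-421)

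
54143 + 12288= 66431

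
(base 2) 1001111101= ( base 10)637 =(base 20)1bh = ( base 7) 1600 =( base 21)197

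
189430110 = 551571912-362141802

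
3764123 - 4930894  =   - 1166771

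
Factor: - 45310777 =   -  43^1*1053739^1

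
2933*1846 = 5414318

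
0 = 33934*0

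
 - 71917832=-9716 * 7402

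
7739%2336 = 731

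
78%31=16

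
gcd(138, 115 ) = 23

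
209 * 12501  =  2612709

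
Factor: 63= 3^2*7^1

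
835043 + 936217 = 1771260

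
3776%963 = 887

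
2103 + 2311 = 4414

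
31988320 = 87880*364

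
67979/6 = 67979/6 =11329.83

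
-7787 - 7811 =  - 15598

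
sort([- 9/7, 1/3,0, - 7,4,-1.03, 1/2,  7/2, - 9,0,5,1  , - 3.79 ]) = [ - 9, - 7, - 3.79 , - 9/7, - 1.03,0 , 0,1/3,1/2, 1, 7/2,4,5] 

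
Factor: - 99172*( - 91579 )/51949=2^2*17^1*5387^1*24793^1*51949^( - 1) = 9082072588/51949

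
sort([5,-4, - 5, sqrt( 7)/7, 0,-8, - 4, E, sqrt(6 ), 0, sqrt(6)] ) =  [-8,- 5,-4,-4,  0,0, sqrt(7 )/7, sqrt(6 ), sqrt( 6 ), E, 5]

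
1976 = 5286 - 3310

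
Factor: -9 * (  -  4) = 36 = 2^2 * 3^2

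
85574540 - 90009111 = - 4434571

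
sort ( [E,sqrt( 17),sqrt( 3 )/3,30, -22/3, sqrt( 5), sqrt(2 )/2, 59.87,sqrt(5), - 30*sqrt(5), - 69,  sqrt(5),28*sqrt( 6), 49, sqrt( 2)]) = [-69, - 30*sqrt(5 ), - 22/3, sqrt (3)/3 , sqrt( 2) /2, sqrt(2 ), sqrt( 5), sqrt(5), sqrt (5 ), E,sqrt (17),30,49, 59.87, 28* sqrt( 6)]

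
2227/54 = 2227/54=41.24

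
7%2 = 1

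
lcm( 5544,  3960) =27720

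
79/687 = 79/687 = 0.11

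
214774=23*9338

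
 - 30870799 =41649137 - 72519936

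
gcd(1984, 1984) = 1984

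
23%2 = 1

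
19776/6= 3296=3296.00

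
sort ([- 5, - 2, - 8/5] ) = [- 5,- 2, - 8/5] 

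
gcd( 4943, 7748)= 1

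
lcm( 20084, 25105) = 100420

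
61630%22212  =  17206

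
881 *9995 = 8805595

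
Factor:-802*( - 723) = 579846 = 2^1*3^1*241^1*401^1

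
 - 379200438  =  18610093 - 397810531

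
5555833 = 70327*79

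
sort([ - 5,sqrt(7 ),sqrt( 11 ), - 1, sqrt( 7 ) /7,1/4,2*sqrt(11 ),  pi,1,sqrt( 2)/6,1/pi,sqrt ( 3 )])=[ - 5,- 1,  sqrt(2 )/6,1/4,1/pi,sqrt( 7)/7 , 1,sqrt( 3),  sqrt( 7),  pi,sqrt(11),2*sqrt( 11 )]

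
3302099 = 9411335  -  6109236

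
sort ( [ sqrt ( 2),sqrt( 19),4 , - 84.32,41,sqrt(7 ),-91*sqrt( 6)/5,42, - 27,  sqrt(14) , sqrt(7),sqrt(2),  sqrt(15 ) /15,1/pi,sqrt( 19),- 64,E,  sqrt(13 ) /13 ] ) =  [ - 84.32, -64, - 91 * sqrt (6) /5, - 27, sqrt( 15)/15,sqrt(  13) /13 , 1/pi,  sqrt( 2),sqrt(2), sqrt ( 7), sqrt(7), E,sqrt( 14),  4, sqrt( 19),sqrt( 19)  ,  41, 42 ] 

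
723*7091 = 5126793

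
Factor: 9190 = 2^1*5^1*919^1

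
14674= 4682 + 9992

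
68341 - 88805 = - 20464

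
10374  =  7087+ 3287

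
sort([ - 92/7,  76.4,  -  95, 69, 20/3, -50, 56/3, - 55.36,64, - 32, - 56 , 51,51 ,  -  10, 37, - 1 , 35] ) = [ - 95 , - 56, - 55.36, - 50, -32, - 92/7, -10,-1, 20/3 , 56/3, 35 , 37, 51, 51 , 64,  69,76.4 ] 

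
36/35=36/35 = 1.03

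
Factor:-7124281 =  - 947^1*7523^1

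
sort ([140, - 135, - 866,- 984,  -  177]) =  [-984, - 866, -177, -135, 140 ]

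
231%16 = 7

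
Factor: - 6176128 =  - 2^7*7^1*61^1*113^1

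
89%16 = 9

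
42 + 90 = 132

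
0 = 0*905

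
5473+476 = 5949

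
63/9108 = 7/1012=0.01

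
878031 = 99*8869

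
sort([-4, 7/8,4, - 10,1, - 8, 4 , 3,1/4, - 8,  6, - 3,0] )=[ - 10, - 8 , - 8,-4, - 3,0, 1/4, 7/8,1, 3,4,4, 6]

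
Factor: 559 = 13^1*43^1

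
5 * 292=1460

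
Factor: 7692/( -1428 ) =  - 641/119= - 7^( - 1)*17^ ( - 1 )*641^1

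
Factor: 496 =2^4 * 31^1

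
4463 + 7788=12251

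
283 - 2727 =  - 2444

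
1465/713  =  1465/713 = 2.05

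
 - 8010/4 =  - 4005/2 = - 2002.50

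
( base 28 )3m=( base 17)64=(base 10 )106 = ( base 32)3a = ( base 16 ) 6a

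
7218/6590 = 3609/3295 =1.10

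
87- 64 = 23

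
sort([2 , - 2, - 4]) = [ - 4, - 2,2]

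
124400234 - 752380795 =-627980561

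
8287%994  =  335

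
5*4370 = 21850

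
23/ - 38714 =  - 23/38714 = - 0.00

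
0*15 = 0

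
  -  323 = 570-893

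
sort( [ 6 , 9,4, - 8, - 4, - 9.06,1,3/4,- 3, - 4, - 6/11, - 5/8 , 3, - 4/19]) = [ -9.06, - 8, - 4, - 4, - 3, - 5/8, - 6/11, - 4/19,3/4,1,  3,4,6, 9] 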